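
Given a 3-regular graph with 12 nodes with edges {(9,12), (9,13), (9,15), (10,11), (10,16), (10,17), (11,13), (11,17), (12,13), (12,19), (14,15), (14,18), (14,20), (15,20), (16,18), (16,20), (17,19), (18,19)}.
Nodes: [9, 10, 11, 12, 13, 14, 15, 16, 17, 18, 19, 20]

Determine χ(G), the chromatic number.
Clique number ω(G) = 3 (lower bound: χ ≥ ω).
The clique on [9, 12, 13] has size 3, forcing χ ≥ 3, and the coloring below uses 3 colors, so χ(G) = 3.
A valid 3-coloring: color 1: [9, 11, 14, 16, 19]; color 2: [13, 15, 17, 18]; color 3: [10, 12, 20].

χ(G) = 3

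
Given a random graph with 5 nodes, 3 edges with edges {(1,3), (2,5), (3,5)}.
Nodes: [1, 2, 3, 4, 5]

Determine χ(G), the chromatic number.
Clique number ω(G) = 2 (lower bound: χ ≥ ω).
The graph is bipartite (no odd cycle), so 2 colors suffice: χ(G) = 2.
A valid 2-coloring: color 1: [2, 3, 4]; color 2: [1, 5].

χ(G) = 2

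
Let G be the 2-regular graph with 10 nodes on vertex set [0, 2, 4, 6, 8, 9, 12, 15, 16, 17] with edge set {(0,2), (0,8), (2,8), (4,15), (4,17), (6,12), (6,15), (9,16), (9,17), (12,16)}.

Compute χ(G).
Clique number ω(G) = 3 (lower bound: χ ≥ ω).
The clique on [0, 2, 8] has size 3, forcing χ ≥ 3, and the coloring below uses 3 colors, so χ(G) = 3.
A valid 3-coloring: color 1: [2, 15, 16, 17]; color 2: [4, 6, 8, 9]; color 3: [0, 12].

χ(G) = 3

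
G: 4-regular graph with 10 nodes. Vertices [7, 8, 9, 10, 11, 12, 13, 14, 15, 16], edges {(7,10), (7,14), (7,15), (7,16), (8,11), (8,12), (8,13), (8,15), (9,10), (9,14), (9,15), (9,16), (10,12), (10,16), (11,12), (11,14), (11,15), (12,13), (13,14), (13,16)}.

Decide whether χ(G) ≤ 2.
No, G is not 2-colorable

The clique on vertices [7, 10, 16] has size 3 > 2, so it alone needs 3 colors.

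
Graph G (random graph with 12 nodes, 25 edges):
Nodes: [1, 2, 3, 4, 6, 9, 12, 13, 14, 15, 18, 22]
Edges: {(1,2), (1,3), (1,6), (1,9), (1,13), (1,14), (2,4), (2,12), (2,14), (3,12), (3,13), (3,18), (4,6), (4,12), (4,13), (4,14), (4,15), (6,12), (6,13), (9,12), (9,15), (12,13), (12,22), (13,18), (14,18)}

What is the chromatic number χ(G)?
Clique number ω(G) = 4 (lower bound: χ ≥ ω).
The clique on [4, 6, 12, 13] has size 4, forcing χ ≥ 4, and the coloring below uses 4 colors, so χ(G) = 4.
A valid 4-coloring: color 1: [1, 12, 15, 18]; color 2: [9, 13, 14, 22]; color 3: [3, 4]; color 4: [2, 6].

χ(G) = 4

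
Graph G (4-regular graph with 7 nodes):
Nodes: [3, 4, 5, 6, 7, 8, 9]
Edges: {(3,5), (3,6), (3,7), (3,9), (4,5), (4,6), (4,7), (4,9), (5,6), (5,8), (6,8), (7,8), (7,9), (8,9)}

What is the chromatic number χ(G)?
Clique number ω(G) = 3 (lower bound: χ ≥ ω).
The clique on [7, 8, 9] has size 3, forcing χ ≥ 3, and the coloring below uses 3 colors, so χ(G) = 3.
A valid 3-coloring: color 1: [3, 4, 8]; color 2: [6, 7]; color 3: [5, 9].

χ(G) = 3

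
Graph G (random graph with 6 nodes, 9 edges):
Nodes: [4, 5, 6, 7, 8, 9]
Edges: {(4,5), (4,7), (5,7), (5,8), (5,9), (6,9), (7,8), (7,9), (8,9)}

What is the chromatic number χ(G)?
χ(G) = 4

Clique number ω(G) = 4 (lower bound: χ ≥ ω).
The clique on [5, 7, 8, 9] has size 4, forcing χ ≥ 4, and the coloring below uses 4 colors, so χ(G) = 4.
A valid 4-coloring: color 1: [6, 7]; color 2: [5]; color 3: [4, 9]; color 4: [8].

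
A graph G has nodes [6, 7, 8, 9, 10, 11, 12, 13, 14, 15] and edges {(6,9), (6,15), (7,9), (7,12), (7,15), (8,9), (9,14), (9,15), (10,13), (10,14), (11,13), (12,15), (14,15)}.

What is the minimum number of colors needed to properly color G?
Clique number ω(G) = 3 (lower bound: χ ≥ ω).
The clique on [7, 9, 15] has size 3, forcing χ ≥ 3, and the coloring below uses 3 colors, so χ(G) = 3.
A valid 3-coloring: color 1: [8, 10, 11, 15]; color 2: [9, 12, 13]; color 3: [6, 7, 14].

χ(G) = 3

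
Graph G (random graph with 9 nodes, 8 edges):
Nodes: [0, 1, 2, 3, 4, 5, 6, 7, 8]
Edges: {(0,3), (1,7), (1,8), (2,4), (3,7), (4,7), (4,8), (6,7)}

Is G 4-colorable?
Yes, G is 4-colorable

A valid 4-coloring: color 1: [0, 2, 5, 7, 8]; color 2: [1, 3, 4, 6].
(χ(G) = 2 ≤ 4.)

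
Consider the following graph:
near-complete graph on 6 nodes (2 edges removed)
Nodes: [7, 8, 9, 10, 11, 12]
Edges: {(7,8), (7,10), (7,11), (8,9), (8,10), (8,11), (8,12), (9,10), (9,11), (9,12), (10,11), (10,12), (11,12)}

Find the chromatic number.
χ(G) = 5

Clique number ω(G) = 5 (lower bound: χ ≥ ω).
The clique on [8, 9, 10, 11, 12] has size 5, forcing χ ≥ 5, and the coloring below uses 5 colors, so χ(G) = 5.
A valid 5-coloring: color 1: [11]; color 2: [10]; color 3: [8]; color 4: [7, 9]; color 5: [12].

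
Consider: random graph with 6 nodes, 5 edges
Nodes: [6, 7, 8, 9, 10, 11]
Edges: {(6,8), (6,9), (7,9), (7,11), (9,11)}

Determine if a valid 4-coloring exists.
A valid 4-coloring: color 1: [8, 9, 10]; color 2: [6, 11]; color 3: [7].
(χ(G) = 3 ≤ 4.)

Yes, G is 4-colorable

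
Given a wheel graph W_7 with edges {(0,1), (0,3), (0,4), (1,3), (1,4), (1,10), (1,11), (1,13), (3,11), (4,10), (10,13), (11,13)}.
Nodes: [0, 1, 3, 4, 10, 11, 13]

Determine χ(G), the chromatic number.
Clique number ω(G) = 3 (lower bound: χ ≥ ω).
The clique on [0, 1, 3] has size 3, forcing χ ≥ 3, and the coloring below uses 3 colors, so χ(G) = 3.
A valid 3-coloring: color 1: [1]; color 2: [3, 4, 13]; color 3: [0, 10, 11].

χ(G) = 3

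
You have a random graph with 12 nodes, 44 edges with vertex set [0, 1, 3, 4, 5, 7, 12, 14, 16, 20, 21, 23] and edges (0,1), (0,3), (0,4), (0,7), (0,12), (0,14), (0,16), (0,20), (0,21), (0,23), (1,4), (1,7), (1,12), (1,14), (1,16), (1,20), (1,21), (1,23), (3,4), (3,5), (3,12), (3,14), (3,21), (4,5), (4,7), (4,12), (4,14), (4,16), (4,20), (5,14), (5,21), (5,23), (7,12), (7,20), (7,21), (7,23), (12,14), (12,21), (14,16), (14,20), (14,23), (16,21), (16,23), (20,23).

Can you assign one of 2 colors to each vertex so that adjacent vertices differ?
No, G is not 2-colorable

The clique on vertices [0, 1, 4, 14, 16] has size 5 > 2, so it alone needs 5 colors.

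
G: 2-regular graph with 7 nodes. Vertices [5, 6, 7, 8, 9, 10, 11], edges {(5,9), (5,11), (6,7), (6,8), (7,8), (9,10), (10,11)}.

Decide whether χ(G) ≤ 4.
Yes, G is 4-colorable

A valid 4-coloring: color 1: [7, 9, 11]; color 2: [5, 8, 10]; color 3: [6].
(χ(G) = 3 ≤ 4.)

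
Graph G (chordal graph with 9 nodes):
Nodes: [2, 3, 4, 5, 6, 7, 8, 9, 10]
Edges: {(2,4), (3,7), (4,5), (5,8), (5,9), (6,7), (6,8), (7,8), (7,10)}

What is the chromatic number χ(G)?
χ(G) = 3

Clique number ω(G) = 3 (lower bound: χ ≥ ω).
The clique on [6, 7, 8] has size 3, forcing χ ≥ 3, and the coloring below uses 3 colors, so χ(G) = 3.
A valid 3-coloring: color 1: [2, 5, 7]; color 2: [3, 4, 8, 9, 10]; color 3: [6].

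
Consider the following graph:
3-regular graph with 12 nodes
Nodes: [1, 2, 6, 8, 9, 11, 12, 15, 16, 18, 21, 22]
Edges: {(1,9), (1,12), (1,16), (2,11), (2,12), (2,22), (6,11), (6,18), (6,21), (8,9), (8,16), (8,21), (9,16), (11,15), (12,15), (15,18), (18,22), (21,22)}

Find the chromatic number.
χ(G) = 3

Clique number ω(G) = 3 (lower bound: χ ≥ ω).
The clique on [1, 9, 16] has size 3, forcing χ ≥ 3, and the coloring below uses 3 colors, so χ(G) = 3.
A valid 3-coloring: color 1: [1, 6, 8, 15, 22]; color 2: [2, 9, 18, 21]; color 3: [11, 12, 16].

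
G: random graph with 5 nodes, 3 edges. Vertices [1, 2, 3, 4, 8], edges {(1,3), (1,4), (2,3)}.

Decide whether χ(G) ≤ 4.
Yes, G is 4-colorable

A valid 4-coloring: color 1: [3, 4, 8]; color 2: [1, 2].
(χ(G) = 2 ≤ 4.)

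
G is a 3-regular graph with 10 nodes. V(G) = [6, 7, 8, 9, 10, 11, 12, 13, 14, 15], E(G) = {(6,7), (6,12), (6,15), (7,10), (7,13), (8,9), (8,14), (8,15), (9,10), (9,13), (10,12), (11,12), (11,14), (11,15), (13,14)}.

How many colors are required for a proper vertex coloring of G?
χ(G) = 2

Clique number ω(G) = 2 (lower bound: χ ≥ ω).
The graph is bipartite (no odd cycle), so 2 colors suffice: χ(G) = 2.
A valid 2-coloring: color 1: [7, 9, 12, 14, 15]; color 2: [6, 8, 10, 11, 13].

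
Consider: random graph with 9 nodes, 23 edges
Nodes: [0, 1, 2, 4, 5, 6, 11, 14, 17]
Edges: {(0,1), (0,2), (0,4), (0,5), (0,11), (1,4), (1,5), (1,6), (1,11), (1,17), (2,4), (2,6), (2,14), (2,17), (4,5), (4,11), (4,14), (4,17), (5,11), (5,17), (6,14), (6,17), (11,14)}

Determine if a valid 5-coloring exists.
A valid 5-coloring: color 1: [4, 6]; color 2: [1, 2]; color 3: [5, 14]; color 4: [11, 17]; color 5: [0].
(χ(G) = 5 ≤ 5.)

Yes, G is 5-colorable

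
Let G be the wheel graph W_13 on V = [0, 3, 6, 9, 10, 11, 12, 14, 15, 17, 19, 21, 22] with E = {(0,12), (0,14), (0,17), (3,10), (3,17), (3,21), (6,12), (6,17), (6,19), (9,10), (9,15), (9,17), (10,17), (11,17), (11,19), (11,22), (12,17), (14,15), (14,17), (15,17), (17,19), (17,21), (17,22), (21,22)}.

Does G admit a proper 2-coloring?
No, G is not 2-colorable

The clique on vertices [0, 12, 17] has size 3 > 2, so it alone needs 3 colors.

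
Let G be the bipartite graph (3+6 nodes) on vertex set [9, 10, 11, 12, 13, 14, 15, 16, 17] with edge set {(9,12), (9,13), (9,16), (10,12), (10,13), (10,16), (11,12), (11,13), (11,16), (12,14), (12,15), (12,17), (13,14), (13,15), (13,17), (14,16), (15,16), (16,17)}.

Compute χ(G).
χ(G) = 2

Clique number ω(G) = 2 (lower bound: χ ≥ ω).
The graph is bipartite (no odd cycle), so 2 colors suffice: χ(G) = 2.
A valid 2-coloring: color 1: [12, 13, 16]; color 2: [9, 10, 11, 14, 15, 17].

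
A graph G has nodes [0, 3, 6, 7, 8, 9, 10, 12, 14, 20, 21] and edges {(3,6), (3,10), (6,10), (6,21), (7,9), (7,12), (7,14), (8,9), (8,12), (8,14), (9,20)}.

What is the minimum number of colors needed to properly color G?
Clique number ω(G) = 3 (lower bound: χ ≥ ω).
The clique on [3, 6, 10] has size 3, forcing χ ≥ 3, and the coloring below uses 3 colors, so χ(G) = 3.
A valid 3-coloring: color 1: [0, 6, 7, 8, 20]; color 2: [3, 9, 12, 14, 21]; color 3: [10].

χ(G) = 3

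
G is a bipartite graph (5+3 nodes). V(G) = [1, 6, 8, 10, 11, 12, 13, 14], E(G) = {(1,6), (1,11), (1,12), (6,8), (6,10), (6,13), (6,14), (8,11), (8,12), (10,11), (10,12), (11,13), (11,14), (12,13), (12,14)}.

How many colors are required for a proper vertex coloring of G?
Clique number ω(G) = 2 (lower bound: χ ≥ ω).
The graph is bipartite (no odd cycle), so 2 colors suffice: χ(G) = 2.
A valid 2-coloring: color 1: [6, 11, 12]; color 2: [1, 8, 10, 13, 14].

χ(G) = 2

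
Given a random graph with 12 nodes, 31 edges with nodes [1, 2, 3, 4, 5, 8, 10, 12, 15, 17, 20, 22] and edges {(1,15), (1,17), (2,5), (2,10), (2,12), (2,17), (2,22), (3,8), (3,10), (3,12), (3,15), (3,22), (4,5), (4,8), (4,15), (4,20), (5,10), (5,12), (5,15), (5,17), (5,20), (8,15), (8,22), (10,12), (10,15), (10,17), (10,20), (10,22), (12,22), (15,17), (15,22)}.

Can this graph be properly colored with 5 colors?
Yes, G is 5-colorable

A valid 5-coloring: color 1: [2, 15, 20]; color 2: [1, 8, 10]; color 3: [5, 22]; color 4: [4, 12, 17]; color 5: [3].
(χ(G) = 5 ≤ 5.)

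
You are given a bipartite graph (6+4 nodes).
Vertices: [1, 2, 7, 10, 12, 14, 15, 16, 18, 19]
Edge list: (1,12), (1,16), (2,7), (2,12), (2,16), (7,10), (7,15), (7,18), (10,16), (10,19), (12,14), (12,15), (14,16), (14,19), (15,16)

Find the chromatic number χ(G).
Clique number ω(G) = 2 (lower bound: χ ≥ ω).
The graph is bipartite (no odd cycle), so 2 colors suffice: χ(G) = 2.
A valid 2-coloring: color 1: [7, 12, 16, 19]; color 2: [1, 2, 10, 14, 15, 18].

χ(G) = 2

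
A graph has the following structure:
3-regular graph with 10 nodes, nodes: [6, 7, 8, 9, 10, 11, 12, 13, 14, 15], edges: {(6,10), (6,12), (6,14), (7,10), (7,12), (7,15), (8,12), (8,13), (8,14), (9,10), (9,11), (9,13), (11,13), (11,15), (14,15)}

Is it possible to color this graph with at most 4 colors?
A valid 4-coloring: color 1: [10, 11, 12, 14]; color 2: [6, 7, 8, 9]; color 3: [13, 15].
(χ(G) = 3 ≤ 4.)

Yes, G is 4-colorable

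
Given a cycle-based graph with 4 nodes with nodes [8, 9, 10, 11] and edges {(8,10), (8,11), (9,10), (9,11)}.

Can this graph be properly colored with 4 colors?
Yes, G is 4-colorable

A valid 4-coloring: color 1: [10, 11]; color 2: [8, 9].
(χ(G) = 2 ≤ 4.)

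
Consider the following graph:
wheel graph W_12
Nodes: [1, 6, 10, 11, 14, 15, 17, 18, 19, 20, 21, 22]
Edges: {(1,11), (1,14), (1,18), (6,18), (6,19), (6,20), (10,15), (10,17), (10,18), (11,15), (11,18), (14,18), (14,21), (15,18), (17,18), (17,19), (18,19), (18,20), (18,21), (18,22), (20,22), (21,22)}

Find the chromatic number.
Clique number ω(G) = 3 (lower bound: χ ≥ ω).
Odd cycle [21, 14, 1, 11, 15, 10, 17, 19, 6, 20, 22] needs 3 colors (χ ≥ 3).
Vertex 18 is adjacent to every vertex of [1, 6, 10, 11, 14, 15, 17, 19, 20, 21, 22], which already need 3 colors among themselves, so 18 needs a new color (χ ≥ 4).
The coloring below uses 4 colors, so χ(G) = 4.
A valid 4-coloring: color 1: [18]; color 2: [1, 15, 17, 20, 21]; color 3: [10, 11, 14, 19, 22]; color 4: [6].

χ(G) = 4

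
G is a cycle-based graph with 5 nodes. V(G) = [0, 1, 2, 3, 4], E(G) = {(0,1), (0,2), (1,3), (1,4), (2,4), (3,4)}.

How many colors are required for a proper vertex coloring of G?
χ(G) = 3

Clique number ω(G) = 3 (lower bound: χ ≥ ω).
The clique on [1, 3, 4] has size 3, forcing χ ≥ 3, and the coloring below uses 3 colors, so χ(G) = 3.
A valid 3-coloring: color 1: [0, 4]; color 2: [1, 2]; color 3: [3].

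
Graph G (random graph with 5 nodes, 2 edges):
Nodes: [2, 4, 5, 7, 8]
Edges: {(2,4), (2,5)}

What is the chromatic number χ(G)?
χ(G) = 2

Clique number ω(G) = 2 (lower bound: χ ≥ ω).
The graph is bipartite (no odd cycle), so 2 colors suffice: χ(G) = 2.
A valid 2-coloring: color 1: [2, 7, 8]; color 2: [4, 5].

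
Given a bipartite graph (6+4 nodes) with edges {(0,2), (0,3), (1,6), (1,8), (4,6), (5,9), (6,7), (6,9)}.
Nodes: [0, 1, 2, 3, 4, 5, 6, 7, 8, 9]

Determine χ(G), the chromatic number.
Clique number ω(G) = 2 (lower bound: χ ≥ ω).
The graph is bipartite (no odd cycle), so 2 colors suffice: χ(G) = 2.
A valid 2-coloring: color 1: [0, 5, 6, 8]; color 2: [1, 2, 3, 4, 7, 9].

χ(G) = 2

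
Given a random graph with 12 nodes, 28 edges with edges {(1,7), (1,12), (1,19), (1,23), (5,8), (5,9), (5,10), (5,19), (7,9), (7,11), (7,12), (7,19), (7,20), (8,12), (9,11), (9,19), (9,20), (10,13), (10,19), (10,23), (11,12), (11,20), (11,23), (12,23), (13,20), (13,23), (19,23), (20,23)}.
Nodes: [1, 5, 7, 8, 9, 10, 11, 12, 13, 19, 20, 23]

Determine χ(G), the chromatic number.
Clique number ω(G) = 4 (lower bound: χ ≥ ω).
The clique on [7, 9, 11, 20] has size 4, forcing χ ≥ 4, and the coloring below uses 4 colors, so χ(G) = 4.
A valid 4-coloring: color 1: [5, 7, 23]; color 2: [8, 11, 13, 19]; color 3: [1, 9, 10]; color 4: [12, 20].

χ(G) = 4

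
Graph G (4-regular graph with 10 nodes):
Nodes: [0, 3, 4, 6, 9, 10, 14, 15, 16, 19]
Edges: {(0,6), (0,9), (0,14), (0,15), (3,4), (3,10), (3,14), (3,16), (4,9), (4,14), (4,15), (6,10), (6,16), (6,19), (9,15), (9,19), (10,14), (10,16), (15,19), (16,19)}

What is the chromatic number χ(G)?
Clique number ω(G) = 3 (lower bound: χ ≥ ω).
The clique on [0, 9, 15] has size 3, forcing χ ≥ 3, and the coloring below uses 3 colors, so χ(G) = 3.
A valid 3-coloring: color 1: [14, 15, 16]; color 2: [0, 4, 10, 19]; color 3: [3, 6, 9].

χ(G) = 3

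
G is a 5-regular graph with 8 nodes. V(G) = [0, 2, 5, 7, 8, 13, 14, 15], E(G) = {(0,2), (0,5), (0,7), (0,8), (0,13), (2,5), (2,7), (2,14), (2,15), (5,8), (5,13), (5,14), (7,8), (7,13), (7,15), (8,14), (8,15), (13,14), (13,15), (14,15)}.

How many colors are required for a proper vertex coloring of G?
χ(G) = 4

Clique number ω(G) = 3 (lower bound: χ ≥ ω).
Odd cycle [15, 14, 5, 0, 7] needs 3 colors (χ ≥ 3).
Vertex 2 is adjacent to every vertex of [0, 5, 7, 14, 15], which already need 3 colors among themselves, so 2 needs a new color (χ ≥ 4).
The coloring below uses 4 colors, so χ(G) = 4.
A valid 4-coloring: color 1: [0, 15]; color 2: [7, 14]; color 3: [2, 8, 13]; color 4: [5].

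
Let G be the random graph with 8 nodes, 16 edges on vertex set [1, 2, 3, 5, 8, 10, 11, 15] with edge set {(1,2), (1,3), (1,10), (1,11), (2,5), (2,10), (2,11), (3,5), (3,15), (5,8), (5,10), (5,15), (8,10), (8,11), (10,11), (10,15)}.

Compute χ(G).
χ(G) = 4

Clique number ω(G) = 4 (lower bound: χ ≥ ω).
The clique on [1, 2, 10, 11] has size 4, forcing χ ≥ 4, and the coloring below uses 4 colors, so χ(G) = 4.
A valid 4-coloring: color 1: [3, 10]; color 2: [5, 11]; color 3: [2, 8, 15]; color 4: [1].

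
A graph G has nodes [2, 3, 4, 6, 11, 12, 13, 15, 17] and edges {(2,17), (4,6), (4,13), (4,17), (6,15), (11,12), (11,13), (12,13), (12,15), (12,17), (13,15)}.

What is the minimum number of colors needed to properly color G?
χ(G) = 3

Clique number ω(G) = 3 (lower bound: χ ≥ ω).
The clique on [11, 12, 13] has size 3, forcing χ ≥ 3, and the coloring below uses 3 colors, so χ(G) = 3.
A valid 3-coloring: color 1: [3, 6, 13, 17]; color 2: [2, 4, 12]; color 3: [11, 15].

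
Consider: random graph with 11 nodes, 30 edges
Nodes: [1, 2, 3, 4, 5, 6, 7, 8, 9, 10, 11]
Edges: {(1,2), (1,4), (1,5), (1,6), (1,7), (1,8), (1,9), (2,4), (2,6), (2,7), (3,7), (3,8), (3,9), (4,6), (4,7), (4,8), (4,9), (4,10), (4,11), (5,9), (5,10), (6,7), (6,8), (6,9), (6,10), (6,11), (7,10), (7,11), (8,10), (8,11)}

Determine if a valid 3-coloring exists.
No, G is not 3-colorable

The clique on vertices [1, 2, 4, 6, 7] has size 5 > 3, so it alone needs 5 colors.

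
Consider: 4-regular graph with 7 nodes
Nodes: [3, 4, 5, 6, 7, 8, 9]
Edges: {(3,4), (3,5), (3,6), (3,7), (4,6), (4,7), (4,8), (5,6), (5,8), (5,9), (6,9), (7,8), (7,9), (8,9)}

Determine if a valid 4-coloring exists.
A valid 4-coloring: color 1: [5, 7]; color 2: [6, 8]; color 3: [3, 9]; color 4: [4].
(χ(G) = 4 ≤ 4.)

Yes, G is 4-colorable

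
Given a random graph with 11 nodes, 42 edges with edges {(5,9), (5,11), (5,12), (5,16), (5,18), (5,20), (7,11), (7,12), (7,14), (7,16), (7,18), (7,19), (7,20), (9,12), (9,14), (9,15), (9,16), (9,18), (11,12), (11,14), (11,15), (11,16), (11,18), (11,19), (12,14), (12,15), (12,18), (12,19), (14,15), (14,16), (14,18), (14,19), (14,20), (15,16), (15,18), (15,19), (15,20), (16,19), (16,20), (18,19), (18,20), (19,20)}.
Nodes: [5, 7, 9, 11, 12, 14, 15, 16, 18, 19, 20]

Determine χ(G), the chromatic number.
χ(G) = 6

Clique number ω(G) = 6 (lower bound: χ ≥ ω).
The clique on [11, 12, 14, 15, 18, 19] has size 6, forcing χ ≥ 6, and the coloring below uses 6 colors, so χ(G) = 6.
A valid 6-coloring: color 1: [16, 18]; color 2: [5, 14]; color 3: [9, 19]; color 4: [11, 20]; color 5: [12]; color 6: [7, 15].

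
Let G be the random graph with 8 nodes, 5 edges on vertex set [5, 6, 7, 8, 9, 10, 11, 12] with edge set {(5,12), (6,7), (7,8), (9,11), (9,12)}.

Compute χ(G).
Clique number ω(G) = 2 (lower bound: χ ≥ ω).
The graph is bipartite (no odd cycle), so 2 colors suffice: χ(G) = 2.
A valid 2-coloring: color 1: [5, 7, 9, 10]; color 2: [6, 8, 11, 12].

χ(G) = 2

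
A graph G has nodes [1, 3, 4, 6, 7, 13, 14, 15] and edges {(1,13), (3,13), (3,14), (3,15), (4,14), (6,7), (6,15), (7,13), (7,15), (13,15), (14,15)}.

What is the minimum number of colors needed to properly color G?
χ(G) = 3

Clique number ω(G) = 3 (lower bound: χ ≥ ω).
The clique on [3, 13, 15] has size 3, forcing χ ≥ 3, and the coloring below uses 3 colors, so χ(G) = 3.
A valid 3-coloring: color 1: [1, 4, 15]; color 2: [6, 13, 14]; color 3: [3, 7].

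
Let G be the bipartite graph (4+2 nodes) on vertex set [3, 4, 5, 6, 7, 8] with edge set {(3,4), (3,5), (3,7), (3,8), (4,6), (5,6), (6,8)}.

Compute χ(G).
Clique number ω(G) = 2 (lower bound: χ ≥ ω).
The graph is bipartite (no odd cycle), so 2 colors suffice: χ(G) = 2.
A valid 2-coloring: color 1: [3, 6]; color 2: [4, 5, 7, 8].

χ(G) = 2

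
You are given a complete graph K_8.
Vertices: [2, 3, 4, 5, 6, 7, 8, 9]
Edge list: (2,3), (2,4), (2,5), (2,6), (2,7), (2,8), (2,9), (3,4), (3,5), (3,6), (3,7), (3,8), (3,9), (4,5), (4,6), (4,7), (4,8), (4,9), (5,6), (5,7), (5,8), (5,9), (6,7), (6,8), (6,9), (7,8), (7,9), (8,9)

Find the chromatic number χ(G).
Clique number ω(G) = 8 (lower bound: χ ≥ ω).
The clique on [2, 3, 4, 5, 6, 7, 8, 9] has size 8, forcing χ ≥ 8, and the coloring below uses 8 colors, so χ(G) = 8.
A valid 8-coloring: color 1: [2]; color 2: [3]; color 3: [9]; color 4: [6]; color 5: [5]; color 6: [8]; color 7: [7]; color 8: [4].

χ(G) = 8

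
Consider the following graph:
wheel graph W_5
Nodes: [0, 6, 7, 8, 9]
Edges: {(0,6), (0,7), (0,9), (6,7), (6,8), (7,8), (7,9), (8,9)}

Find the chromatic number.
χ(G) = 3

Clique number ω(G) = 3 (lower bound: χ ≥ ω).
The clique on [0, 7, 9] has size 3, forcing χ ≥ 3, and the coloring below uses 3 colors, so χ(G) = 3.
A valid 3-coloring: color 1: [7]; color 2: [0, 8]; color 3: [6, 9].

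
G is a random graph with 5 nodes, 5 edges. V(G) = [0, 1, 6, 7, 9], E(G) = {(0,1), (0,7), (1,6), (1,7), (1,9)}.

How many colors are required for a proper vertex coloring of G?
χ(G) = 3

Clique number ω(G) = 3 (lower bound: χ ≥ ω).
The clique on [0, 1, 7] has size 3, forcing χ ≥ 3, and the coloring below uses 3 colors, so χ(G) = 3.
A valid 3-coloring: color 1: [1]; color 2: [6, 7, 9]; color 3: [0].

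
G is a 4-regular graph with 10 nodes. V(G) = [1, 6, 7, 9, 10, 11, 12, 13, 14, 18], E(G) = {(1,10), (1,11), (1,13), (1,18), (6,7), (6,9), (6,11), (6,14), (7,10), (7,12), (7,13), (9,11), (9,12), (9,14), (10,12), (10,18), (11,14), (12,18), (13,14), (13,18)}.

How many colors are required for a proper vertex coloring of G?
χ(G) = 4

Clique number ω(G) = 4 (lower bound: χ ≥ ω).
The clique on [6, 9, 11, 14] has size 4, forcing χ ≥ 4, and the coloring below uses 4 colors, so χ(G) = 4.
A valid 4-coloring: color 1: [7, 9, 18]; color 2: [6, 10, 13]; color 3: [1, 12, 14]; color 4: [11].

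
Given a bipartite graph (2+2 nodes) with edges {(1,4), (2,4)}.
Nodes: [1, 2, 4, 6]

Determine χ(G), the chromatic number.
χ(G) = 2

Clique number ω(G) = 2 (lower bound: χ ≥ ω).
The graph is bipartite (no odd cycle), so 2 colors suffice: χ(G) = 2.
A valid 2-coloring: color 1: [4, 6]; color 2: [1, 2].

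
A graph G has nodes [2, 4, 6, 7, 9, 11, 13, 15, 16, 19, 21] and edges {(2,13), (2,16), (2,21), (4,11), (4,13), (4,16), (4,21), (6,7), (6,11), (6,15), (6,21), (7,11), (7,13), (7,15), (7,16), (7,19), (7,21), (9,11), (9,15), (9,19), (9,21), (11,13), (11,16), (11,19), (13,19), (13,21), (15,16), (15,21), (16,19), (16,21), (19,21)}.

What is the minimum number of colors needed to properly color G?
Clique number ω(G) = 4 (lower bound: χ ≥ ω).
The clique on [7, 11, 16, 19] has size 4, forcing χ ≥ 4, and the coloring below uses 4 colors, so χ(G) = 4.
A valid 4-coloring: color 1: [11, 21]; color 2: [2, 4, 7, 9]; color 3: [6, 13, 16]; color 4: [15, 19].

χ(G) = 4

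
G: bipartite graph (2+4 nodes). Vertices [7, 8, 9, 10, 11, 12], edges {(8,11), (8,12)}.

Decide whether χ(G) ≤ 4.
Yes, G is 4-colorable

A valid 4-coloring: color 1: [7, 8, 9, 10]; color 2: [11, 12].
(χ(G) = 2 ≤ 4.)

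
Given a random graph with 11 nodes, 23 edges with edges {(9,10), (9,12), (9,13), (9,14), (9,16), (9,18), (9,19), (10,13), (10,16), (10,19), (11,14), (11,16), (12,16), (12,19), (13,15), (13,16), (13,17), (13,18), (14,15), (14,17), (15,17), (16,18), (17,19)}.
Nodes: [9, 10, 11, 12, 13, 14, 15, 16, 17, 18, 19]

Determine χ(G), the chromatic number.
Clique number ω(G) = 4 (lower bound: χ ≥ ω).
The clique on [9, 10, 13, 16] has size 4, forcing χ ≥ 4, and the coloring below uses 4 colors, so χ(G) = 4.
A valid 4-coloring: color 1: [9, 11, 17]; color 2: [15, 16, 19]; color 3: [12, 13, 14]; color 4: [10, 18].

χ(G) = 4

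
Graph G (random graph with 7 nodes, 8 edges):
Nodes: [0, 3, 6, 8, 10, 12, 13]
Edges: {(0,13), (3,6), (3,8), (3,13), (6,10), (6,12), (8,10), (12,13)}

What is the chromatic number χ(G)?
χ(G) = 2

Clique number ω(G) = 2 (lower bound: χ ≥ ω).
The graph is bipartite (no odd cycle), so 2 colors suffice: χ(G) = 2.
A valid 2-coloring: color 1: [6, 8, 13]; color 2: [0, 3, 10, 12].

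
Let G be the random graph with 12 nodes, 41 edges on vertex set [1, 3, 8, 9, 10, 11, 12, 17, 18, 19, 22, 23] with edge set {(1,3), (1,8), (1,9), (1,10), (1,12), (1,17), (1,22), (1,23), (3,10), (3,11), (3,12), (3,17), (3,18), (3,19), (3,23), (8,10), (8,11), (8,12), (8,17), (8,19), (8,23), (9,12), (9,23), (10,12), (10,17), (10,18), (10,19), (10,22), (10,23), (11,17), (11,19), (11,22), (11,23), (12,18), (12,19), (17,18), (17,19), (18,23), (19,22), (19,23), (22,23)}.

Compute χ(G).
Clique number ω(G) = 4 (lower bound: χ ≥ ω).
The clique on [1, 8, 10, 17] has size 4, forcing χ ≥ 4, and the coloring below uses 4 colors, so χ(G) = 4.
A valid 4-coloring: color 1: [9, 10, 11]; color 2: [12, 17, 23]; color 3: [1, 18, 19]; color 4: [3, 8, 22].

χ(G) = 4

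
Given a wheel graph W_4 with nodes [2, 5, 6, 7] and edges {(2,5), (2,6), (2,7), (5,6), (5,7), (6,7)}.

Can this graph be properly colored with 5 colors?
Yes, G is 5-colorable

A valid 5-coloring: color 1: [2]; color 2: [7]; color 3: [6]; color 4: [5].
(χ(G) = 4 ≤ 5.)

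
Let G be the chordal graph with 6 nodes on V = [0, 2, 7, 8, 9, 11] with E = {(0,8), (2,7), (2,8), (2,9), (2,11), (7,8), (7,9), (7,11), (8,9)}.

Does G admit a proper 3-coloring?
The clique on vertices [2, 7, 8, 9] has size 4 > 3, so it alone needs 4 colors.

No, G is not 3-colorable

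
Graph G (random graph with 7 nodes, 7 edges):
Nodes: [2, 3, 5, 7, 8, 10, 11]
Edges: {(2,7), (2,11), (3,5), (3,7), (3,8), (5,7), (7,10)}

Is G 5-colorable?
Yes, G is 5-colorable

A valid 5-coloring: color 1: [7, 8, 11]; color 2: [2, 3, 10]; color 3: [5].
(χ(G) = 3 ≤ 5.)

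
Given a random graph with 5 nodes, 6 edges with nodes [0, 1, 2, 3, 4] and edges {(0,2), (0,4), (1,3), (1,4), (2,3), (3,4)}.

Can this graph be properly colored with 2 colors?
No, G is not 2-colorable

The clique on vertices [1, 3, 4] has size 3 > 2, so it alone needs 3 colors.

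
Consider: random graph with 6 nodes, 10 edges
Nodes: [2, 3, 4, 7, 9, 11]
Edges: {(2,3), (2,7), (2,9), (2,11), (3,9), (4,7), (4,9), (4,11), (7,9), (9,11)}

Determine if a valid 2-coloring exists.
The clique on vertices [2, 9, 11] has size 3 > 2, so it alone needs 3 colors.

No, G is not 2-colorable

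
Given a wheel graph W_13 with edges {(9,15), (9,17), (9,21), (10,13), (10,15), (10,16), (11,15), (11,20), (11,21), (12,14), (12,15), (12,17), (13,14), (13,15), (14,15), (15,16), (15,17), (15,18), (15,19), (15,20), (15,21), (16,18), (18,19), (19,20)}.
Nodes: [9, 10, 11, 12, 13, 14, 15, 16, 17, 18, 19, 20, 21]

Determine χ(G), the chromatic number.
χ(G) = 3

Clique number ω(G) = 3 (lower bound: χ ≥ ω).
The clique on [9, 15, 17] has size 3, forcing χ ≥ 3, and the coloring below uses 3 colors, so χ(G) = 3.
A valid 3-coloring: color 1: [15]; color 2: [9, 11, 12, 13, 16, 19]; color 3: [10, 14, 17, 18, 20, 21].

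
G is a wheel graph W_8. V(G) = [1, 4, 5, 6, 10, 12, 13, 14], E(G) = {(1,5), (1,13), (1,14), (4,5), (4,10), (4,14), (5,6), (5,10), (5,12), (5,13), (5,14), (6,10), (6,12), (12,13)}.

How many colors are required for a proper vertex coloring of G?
Clique number ω(G) = 3 (lower bound: χ ≥ ω).
Odd cycle [10, 6, 12, 13, 1, 14, 4] needs 3 colors (χ ≥ 3).
Vertex 5 is adjacent to every vertex of [1, 4, 6, 10, 12, 13, 14], which already need 3 colors among themselves, so 5 needs a new color (χ ≥ 4).
The coloring below uses 4 colors, so χ(G) = 4.
A valid 4-coloring: color 1: [5]; color 2: [10, 12, 14]; color 3: [4, 6, 13]; color 4: [1].

χ(G) = 4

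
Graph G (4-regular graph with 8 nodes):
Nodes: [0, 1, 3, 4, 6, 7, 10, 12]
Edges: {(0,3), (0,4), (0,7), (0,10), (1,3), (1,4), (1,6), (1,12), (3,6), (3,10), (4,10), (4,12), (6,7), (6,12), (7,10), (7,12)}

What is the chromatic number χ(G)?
Clique number ω(G) = 3 (lower bound: χ ≥ ω).
Suppose a proper 3-coloring c exists. The clique [0, 3, 10] takes 3 distinct colors; by symmetry let c(0) = 1, c(3) = 2, c(10) = 3.
- Vertex 4: neighbors [0, 10] already have colors [1, 3] ⇒ c(4) = 2.
- Vertex 7: neighbors [0, 10] already have colors [1, 3] ⇒ c(7) = 2.
- Vertex 1: neighbors [3] already have colors [2]; try each remaining color.
- Case c(1) = 1:
  - Vertex 6: neighbors [1, 3] already have colors [1, 2] ⇒ c(6) = 3.
  - Vertex 12: neighbors [1, 4, 6] already have colors [1, 2, 3] — all 3 colors blocked. Contradiction.
- Case c(1) = 3:
  - Vertex 6: neighbors [3, 1] already have colors [2, 3] ⇒ c(6) = 1.
  - Vertex 12: neighbors [6, 4, 1] already have colors [1, 2, 3] — all 3 colors blocked. Contradiction.
Every case ends in a contradiction, so G has no proper 3-coloring (χ ≥ 4).
The coloring below uses 4 colors, so χ(G) = 4.
A valid 4-coloring: color 1: [10, 12]; color 2: [3, 4, 7]; color 3: [0, 6]; color 4: [1].

χ(G) = 4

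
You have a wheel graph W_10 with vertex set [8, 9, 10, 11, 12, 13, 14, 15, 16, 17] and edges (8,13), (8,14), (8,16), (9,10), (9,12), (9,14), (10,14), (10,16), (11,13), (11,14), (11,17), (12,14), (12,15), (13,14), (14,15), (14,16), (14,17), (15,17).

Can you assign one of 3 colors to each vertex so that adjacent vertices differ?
Odd cycle [13, 8, 16, 10, 9, 12, 15, 17, 11] needs 3 colors (χ ≥ 3).
Vertex 14 is adjacent to every vertex of [8, 9, 10, 11, 12, 13, 15, 16, 17], which already need 3 colors among themselves, so 14 needs a new color (χ ≥ 4).
Hence χ(G) ≥ 4 > 3, so no proper 3-coloring exists.

No, G is not 3-colorable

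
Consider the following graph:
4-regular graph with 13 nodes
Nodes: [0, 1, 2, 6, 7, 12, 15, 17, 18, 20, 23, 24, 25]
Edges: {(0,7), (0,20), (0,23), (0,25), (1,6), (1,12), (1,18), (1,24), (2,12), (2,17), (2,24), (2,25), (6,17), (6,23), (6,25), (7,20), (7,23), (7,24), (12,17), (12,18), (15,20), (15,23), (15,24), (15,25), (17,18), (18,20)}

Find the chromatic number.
χ(G) = 3

Clique number ω(G) = 3 (lower bound: χ ≥ ω).
The clique on [0, 7, 20] has size 3, forcing χ ≥ 3, and the coloring below uses 3 colors, so χ(G) = 3.
A valid 3-coloring: color 1: [1, 17, 20, 23, 25]; color 2: [0, 6, 12, 24]; color 3: [2, 7, 15, 18].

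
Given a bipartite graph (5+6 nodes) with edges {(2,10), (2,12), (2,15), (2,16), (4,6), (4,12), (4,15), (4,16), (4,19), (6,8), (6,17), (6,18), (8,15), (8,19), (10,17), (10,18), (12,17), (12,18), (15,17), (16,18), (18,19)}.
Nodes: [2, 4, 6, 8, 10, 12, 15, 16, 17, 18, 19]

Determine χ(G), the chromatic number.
χ(G) = 2

Clique number ω(G) = 2 (lower bound: χ ≥ ω).
The graph is bipartite (no odd cycle), so 2 colors suffice: χ(G) = 2.
A valid 2-coloring: color 1: [2, 4, 8, 17, 18]; color 2: [6, 10, 12, 15, 16, 19].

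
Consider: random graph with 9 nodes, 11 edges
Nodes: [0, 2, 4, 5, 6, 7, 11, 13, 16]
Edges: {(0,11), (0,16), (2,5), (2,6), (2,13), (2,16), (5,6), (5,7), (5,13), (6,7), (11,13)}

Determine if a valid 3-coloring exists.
Yes, G is 3-colorable

A valid 3-coloring: color 1: [2, 4, 7, 11]; color 2: [5, 16]; color 3: [0, 6, 13].
(χ(G) = 3 ≤ 3.)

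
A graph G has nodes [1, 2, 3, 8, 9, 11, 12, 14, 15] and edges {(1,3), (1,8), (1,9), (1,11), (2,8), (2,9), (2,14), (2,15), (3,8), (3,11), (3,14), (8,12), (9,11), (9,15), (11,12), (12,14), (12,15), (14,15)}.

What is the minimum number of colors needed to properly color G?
χ(G) = 4

Clique number ω(G) = 3 (lower bound: χ ≥ ω).
Suppose a proper 3-coloring c exists. The clique [1, 3, 8] takes 3 distinct colors; by symmetry let c(1) = 1, c(3) = 2, c(8) = 3.
- Vertex 11: neighbors [1, 3] already have colors [1, 2] ⇒ c(11) = 3.
- Vertex 9: neighbors [1, 11] already have colors [1, 3] ⇒ c(9) = 2.
- Vertex 2: neighbors [9, 8] already have colors [2, 3] ⇒ c(2) = 1.
- Vertex 14: neighbors [2, 3] already have colors [1, 2] ⇒ c(14) = 3.
- Vertex 15: neighbors [2, 9, 14] already have colors [1, 2, 3] — all 3 colors blocked. Contradiction.
The forced assignments end in a contradiction, so G has no proper 3-coloring (χ ≥ 4).
The coloring below uses 4 colors, so χ(G) = 4.
A valid 4-coloring: color 1: [8, 11, 14]; color 2: [3, 9, 12]; color 3: [1, 15]; color 4: [2].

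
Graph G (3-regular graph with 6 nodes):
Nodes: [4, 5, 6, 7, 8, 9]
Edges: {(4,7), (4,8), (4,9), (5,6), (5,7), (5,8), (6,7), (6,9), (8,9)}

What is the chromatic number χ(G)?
Clique number ω(G) = 3 (lower bound: χ ≥ ω).
The clique on [4, 8, 9] has size 3, forcing χ ≥ 3, and the coloring below uses 3 colors, so χ(G) = 3.
A valid 3-coloring: color 1: [7, 8]; color 2: [4, 6]; color 3: [5, 9].

χ(G) = 3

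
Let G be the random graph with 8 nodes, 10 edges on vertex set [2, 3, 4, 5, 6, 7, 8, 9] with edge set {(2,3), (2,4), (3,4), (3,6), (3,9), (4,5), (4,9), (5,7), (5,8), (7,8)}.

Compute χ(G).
Clique number ω(G) = 3 (lower bound: χ ≥ ω).
The clique on [5, 7, 8] has size 3, forcing χ ≥ 3, and the coloring below uses 3 colors, so χ(G) = 3.
A valid 3-coloring: color 1: [4, 6, 8]; color 2: [3, 5]; color 3: [2, 7, 9].

χ(G) = 3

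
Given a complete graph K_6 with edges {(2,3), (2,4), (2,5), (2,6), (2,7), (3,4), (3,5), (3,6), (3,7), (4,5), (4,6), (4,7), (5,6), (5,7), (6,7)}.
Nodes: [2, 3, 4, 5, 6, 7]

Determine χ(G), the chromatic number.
Clique number ω(G) = 6 (lower bound: χ ≥ ω).
The clique on [2, 3, 4, 5, 6, 7] has size 6, forcing χ ≥ 6, and the coloring below uses 6 colors, so χ(G) = 6.
A valid 6-coloring: color 1: [3]; color 2: [2]; color 3: [7]; color 4: [5]; color 5: [6]; color 6: [4].

χ(G) = 6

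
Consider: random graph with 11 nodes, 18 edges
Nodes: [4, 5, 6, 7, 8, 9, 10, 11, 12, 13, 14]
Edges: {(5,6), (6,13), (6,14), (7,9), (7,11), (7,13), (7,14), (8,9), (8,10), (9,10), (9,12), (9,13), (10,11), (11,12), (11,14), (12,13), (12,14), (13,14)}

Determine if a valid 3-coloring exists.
Yes, G is 3-colorable

A valid 3-coloring: color 1: [4, 5, 9, 14]; color 2: [8, 11, 13]; color 3: [6, 7, 10, 12].
(χ(G) = 3 ≤ 3.)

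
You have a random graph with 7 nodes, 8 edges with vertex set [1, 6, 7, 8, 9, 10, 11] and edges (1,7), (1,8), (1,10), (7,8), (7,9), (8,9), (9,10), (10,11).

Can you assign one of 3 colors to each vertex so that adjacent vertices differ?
Yes, G is 3-colorable

A valid 3-coloring: color 1: [6, 7, 10]; color 2: [1, 9, 11]; color 3: [8].
(χ(G) = 3 ≤ 3.)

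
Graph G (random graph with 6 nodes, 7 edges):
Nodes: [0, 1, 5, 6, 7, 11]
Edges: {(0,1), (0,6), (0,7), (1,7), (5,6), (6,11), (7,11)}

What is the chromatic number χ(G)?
Clique number ω(G) = 3 (lower bound: χ ≥ ω).
The clique on [0, 1, 7] has size 3, forcing χ ≥ 3, and the coloring below uses 3 colors, so χ(G) = 3.
A valid 3-coloring: color 1: [6, 7]; color 2: [0, 5, 11]; color 3: [1].

χ(G) = 3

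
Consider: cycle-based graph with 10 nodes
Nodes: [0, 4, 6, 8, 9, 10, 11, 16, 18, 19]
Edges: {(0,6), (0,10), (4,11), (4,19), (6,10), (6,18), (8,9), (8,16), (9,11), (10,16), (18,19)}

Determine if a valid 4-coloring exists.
Yes, G is 4-colorable

A valid 4-coloring: color 1: [4, 8, 10, 18]; color 2: [6, 9, 16, 19]; color 3: [0, 11].
(χ(G) = 3 ≤ 4.)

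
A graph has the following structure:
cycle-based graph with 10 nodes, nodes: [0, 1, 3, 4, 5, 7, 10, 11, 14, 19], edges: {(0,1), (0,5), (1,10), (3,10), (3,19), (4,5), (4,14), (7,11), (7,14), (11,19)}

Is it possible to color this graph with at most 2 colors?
Yes, G is 2-colorable

A valid 2-coloring: color 1: [0, 4, 7, 10, 19]; color 2: [1, 3, 5, 11, 14].
(χ(G) = 2 ≤ 2.)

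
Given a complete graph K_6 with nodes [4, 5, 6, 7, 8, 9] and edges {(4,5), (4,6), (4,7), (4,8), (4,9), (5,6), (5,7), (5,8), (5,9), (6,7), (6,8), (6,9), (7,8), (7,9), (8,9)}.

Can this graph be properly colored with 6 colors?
Yes, G is 6-colorable

A valid 6-coloring: color 1: [6]; color 2: [8]; color 3: [5]; color 4: [9]; color 5: [7]; color 6: [4].
(χ(G) = 6 ≤ 6.)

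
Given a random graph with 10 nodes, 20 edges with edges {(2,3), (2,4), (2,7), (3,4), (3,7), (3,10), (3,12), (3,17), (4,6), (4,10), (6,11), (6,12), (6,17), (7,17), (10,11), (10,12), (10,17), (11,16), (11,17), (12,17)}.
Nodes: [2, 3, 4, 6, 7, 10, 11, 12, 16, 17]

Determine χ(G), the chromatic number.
χ(G) = 4

Clique number ω(G) = 4 (lower bound: χ ≥ ω).
The clique on [3, 10, 12, 17] has size 4, forcing χ ≥ 4, and the coloring below uses 4 colors, so χ(G) = 4.
A valid 4-coloring: color 1: [3, 11]; color 2: [4, 16, 17]; color 3: [2, 6, 10]; color 4: [7, 12].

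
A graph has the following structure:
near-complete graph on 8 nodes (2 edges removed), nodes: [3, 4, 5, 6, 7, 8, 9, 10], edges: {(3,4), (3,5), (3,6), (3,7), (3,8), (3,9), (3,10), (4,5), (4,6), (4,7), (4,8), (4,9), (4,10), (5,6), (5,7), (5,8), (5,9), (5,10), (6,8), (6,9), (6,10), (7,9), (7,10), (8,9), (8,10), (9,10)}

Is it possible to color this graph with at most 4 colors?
The clique on vertices [3, 4, 5, 6, 8, 9, 10] has size 7 > 4, so it alone needs 7 colors.

No, G is not 4-colorable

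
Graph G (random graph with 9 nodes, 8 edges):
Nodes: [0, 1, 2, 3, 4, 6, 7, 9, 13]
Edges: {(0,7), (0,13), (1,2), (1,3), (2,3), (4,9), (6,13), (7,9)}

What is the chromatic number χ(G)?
χ(G) = 3

Clique number ω(G) = 3 (lower bound: χ ≥ ω).
The clique on [1, 2, 3] has size 3, forcing χ ≥ 3, and the coloring below uses 3 colors, so χ(G) = 3.
A valid 3-coloring: color 1: [1, 4, 7, 13]; color 2: [0, 2, 6, 9]; color 3: [3].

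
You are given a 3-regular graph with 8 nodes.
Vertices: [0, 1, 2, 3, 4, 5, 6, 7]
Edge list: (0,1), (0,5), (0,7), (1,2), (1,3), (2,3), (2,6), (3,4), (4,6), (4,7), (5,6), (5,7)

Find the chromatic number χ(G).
Clique number ω(G) = 3 (lower bound: χ ≥ ω).
The clique on [0, 5, 7] has size 3, forcing χ ≥ 3, and the coloring below uses 3 colors, so χ(G) = 3.
A valid 3-coloring: color 1: [1, 4, 5]; color 2: [0, 2]; color 3: [3, 6, 7].

χ(G) = 3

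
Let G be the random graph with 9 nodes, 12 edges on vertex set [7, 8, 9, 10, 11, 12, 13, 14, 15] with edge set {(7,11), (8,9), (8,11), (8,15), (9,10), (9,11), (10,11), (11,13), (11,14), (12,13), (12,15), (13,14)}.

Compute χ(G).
χ(G) = 3

Clique number ω(G) = 3 (lower bound: χ ≥ ω).
The clique on [8, 9, 11] has size 3, forcing χ ≥ 3, and the coloring below uses 3 colors, so χ(G) = 3.
A valid 3-coloring: color 1: [11, 12]; color 2: [7, 8, 10, 13]; color 3: [9, 14, 15].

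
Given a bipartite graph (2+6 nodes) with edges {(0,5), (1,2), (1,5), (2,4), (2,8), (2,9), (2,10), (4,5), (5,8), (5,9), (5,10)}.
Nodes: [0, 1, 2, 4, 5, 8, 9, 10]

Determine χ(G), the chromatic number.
Clique number ω(G) = 2 (lower bound: χ ≥ ω).
The graph is bipartite (no odd cycle), so 2 colors suffice: χ(G) = 2.
A valid 2-coloring: color 1: [2, 5]; color 2: [0, 1, 4, 8, 9, 10].

χ(G) = 2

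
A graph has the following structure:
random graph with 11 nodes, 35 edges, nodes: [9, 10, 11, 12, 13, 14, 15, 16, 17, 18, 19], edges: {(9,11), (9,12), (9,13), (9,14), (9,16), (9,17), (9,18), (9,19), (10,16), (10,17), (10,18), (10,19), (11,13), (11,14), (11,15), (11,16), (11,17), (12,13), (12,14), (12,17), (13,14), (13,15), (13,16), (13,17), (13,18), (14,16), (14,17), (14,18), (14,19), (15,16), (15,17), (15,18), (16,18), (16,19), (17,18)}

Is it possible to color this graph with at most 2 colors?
The clique on vertices [9, 13, 14, 16, 18] has size 5 > 2, so it alone needs 5 colors.

No, G is not 2-colorable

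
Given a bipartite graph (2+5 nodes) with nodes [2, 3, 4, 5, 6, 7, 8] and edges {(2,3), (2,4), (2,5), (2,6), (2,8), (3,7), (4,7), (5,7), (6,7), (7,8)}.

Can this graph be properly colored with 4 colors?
Yes, G is 4-colorable

A valid 4-coloring: color 1: [2, 7]; color 2: [3, 4, 5, 6, 8].
(χ(G) = 2 ≤ 4.)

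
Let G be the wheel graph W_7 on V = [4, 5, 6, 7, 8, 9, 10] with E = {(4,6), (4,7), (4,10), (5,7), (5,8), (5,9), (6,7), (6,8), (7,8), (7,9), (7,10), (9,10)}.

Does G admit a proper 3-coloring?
A valid 3-coloring: color 1: [7]; color 2: [5, 6, 10]; color 3: [4, 8, 9].
(χ(G) = 3 ≤ 3.)

Yes, G is 3-colorable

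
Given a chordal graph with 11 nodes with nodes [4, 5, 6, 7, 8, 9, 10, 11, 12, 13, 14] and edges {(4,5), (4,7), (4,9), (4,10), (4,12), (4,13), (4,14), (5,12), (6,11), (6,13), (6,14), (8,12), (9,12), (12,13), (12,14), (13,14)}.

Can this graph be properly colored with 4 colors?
A valid 4-coloring: color 1: [4, 6, 8]; color 2: [7, 10, 11, 12]; color 3: [5, 9, 14]; color 4: [13].
(χ(G) = 4 ≤ 4.)

Yes, G is 4-colorable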